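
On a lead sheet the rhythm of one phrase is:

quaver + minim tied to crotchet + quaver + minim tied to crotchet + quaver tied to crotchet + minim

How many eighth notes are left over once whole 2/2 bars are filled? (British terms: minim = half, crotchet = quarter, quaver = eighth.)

One bar of 2/2 = 8 eighth notes.
Each duration in eighth notes: quaver = 1; minim tied to crotchet (minim + crotchet) = 6; quaver = 1; minim tied to crotchet (minim + crotchet) = 6; quaver tied to crotchet (quaver + crotchet) = 3; minim = 4.
Adding: 1 + 6 + 1 + 6 + 3 + 4 = 21.
21 ÷ 8 = 2 complete bars with 5 eighth notes remaining.

5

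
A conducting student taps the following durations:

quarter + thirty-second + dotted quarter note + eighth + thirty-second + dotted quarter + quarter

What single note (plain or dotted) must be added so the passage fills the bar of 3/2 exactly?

The bar of 3/2 = 48 thirty-second notes.
Express everything in thirty-second notes: quarter = 8; thirty-second = 1; dotted quarter note = 12; eighth = 4; thirty-second = 1; dotted quarter = 12; quarter = 8.
Altogether 8 + 1 + 12 + 4 + 1 + 12 + 8 = 46.
Remaining: 48 − 46 = 2 thirty-second notes, which is a sixteenth note.

sixteenth note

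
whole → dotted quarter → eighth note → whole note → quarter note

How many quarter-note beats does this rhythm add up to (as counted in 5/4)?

11

One quarter-note beat = 2 eighth notes.
Each duration in eighth notes: whole = 8; dotted quarter = 3; eighth note = 1; whole note = 8; quarter note = 2.
Total: 8 + 3 + 1 + 8 + 2 = 22.
22 ÷ 2 = 11 beats.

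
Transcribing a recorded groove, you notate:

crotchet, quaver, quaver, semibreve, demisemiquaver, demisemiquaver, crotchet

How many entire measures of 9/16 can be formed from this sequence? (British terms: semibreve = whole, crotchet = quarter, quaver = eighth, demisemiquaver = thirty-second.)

One bar of 9/16 = 18 thirty-second notes.
In thirty-second notes: crotchet = 8; quaver = 4; quaver = 4; semibreve = 32; demisemiquaver = 1; demisemiquaver = 1; crotchet = 8.
Sum: 8 + 4 + 4 + 32 + 1 + 1 + 8 = 58.
58 ÷ 18 = 3 complete bars with 4 left over.

3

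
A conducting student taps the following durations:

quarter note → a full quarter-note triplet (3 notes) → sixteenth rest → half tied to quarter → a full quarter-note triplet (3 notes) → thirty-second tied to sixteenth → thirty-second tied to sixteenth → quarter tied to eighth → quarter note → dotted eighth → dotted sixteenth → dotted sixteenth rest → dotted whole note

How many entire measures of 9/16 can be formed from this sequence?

One bar of 9/16 = 18 thirty-second notes.
Convert each value to thirty-second notes: quarter note = 8; a full quarter-note triplet (3 notes) (three triplet quarters span one half) = 16; sixteenth rest = 2; half tied to quarter (half + quarter) = 24; a full quarter-note triplet (3 notes) (three triplet quarters span one half) = 16; thirty-second tied to sixteenth (thirty-second + sixteenth) = 3; thirty-second tied to sixteenth (thirty-second + sixteenth) = 3; quarter tied to eighth (quarter + eighth) = 12; quarter note = 8; dotted eighth = 6; dotted sixteenth = 3; dotted sixteenth rest = 3; dotted whole note = 48.
Sum: 8 + 16 + 2 + 24 + 16 + 3 + 3 + 12 + 8 + 6 + 3 + 3 + 48 = 152.
152 ÷ 18 = 8 complete bars with 8 left over.

8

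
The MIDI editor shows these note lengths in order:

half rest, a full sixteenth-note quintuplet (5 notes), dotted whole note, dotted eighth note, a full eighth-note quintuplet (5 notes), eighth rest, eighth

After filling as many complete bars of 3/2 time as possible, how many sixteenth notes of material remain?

3

One bar of 3/2 = 24 sixteenth notes.
Working in sixteenth notes: half rest = 8; a full sixteenth-note quintuplet (5 notes) (five quintuplet sixteenths span one quarter) = 4; dotted whole note = 24; dotted eighth note = 3; a full eighth-note quintuplet (5 notes) (five quintuplet eighths span one half) = 8; eighth rest = 2; eighth = 2.
Sum: 8 + 4 + 24 + 3 + 8 + 2 + 2 = 51.
51 ÷ 24 = 2 complete bars with 3 sixteenth notes remaining.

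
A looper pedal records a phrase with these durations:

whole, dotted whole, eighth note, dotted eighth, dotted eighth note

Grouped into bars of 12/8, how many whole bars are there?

One bar of 12/8 = 24 sixteenth notes.
In sixteenth notes: whole = 16; dotted whole = 24; eighth note = 2; dotted eighth = 3; dotted eighth note = 3.
Sum: 16 + 24 + 2 + 3 + 3 = 48.
48 ÷ 24 = 2 complete bars with 0 left over.

2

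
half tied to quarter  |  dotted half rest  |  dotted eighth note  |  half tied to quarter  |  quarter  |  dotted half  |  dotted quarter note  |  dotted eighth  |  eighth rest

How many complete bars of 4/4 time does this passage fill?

4

One bar of 4/4 = 16 sixteenth notes.
In sixteenth notes: half tied to quarter (half + quarter) = 12; dotted half rest = 12; dotted eighth note = 3; half tied to quarter (half + quarter) = 12; quarter = 4; dotted half = 12; dotted quarter note = 6; dotted eighth = 3; eighth rest = 2.
Sum: 12 + 12 + 3 + 12 + 4 + 12 + 6 + 3 + 2 = 66.
66 ÷ 16 = 4 complete bars with 2 left over.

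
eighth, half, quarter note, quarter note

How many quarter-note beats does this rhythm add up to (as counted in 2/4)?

4.5

One quarter-note beat = 2 eighth notes.
Convert each value to eighth notes: eighth = 1; half = 4; quarter note = 2; quarter note = 2.
Adding: 1 + 4 + 2 + 2 = 9.
9 ÷ 2 = 4.5 beats.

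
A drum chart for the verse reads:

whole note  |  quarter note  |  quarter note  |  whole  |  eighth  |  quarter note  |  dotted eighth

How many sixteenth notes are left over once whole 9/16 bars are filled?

4

One bar of 9/16 = 9 sixteenth notes.
Convert each value to sixteenth notes: whole note = 16; quarter note = 4; quarter note = 4; whole = 16; eighth = 2; quarter note = 4; dotted eighth = 3.
Total: 16 + 4 + 4 + 16 + 2 + 4 + 3 = 49.
49 ÷ 9 = 5 complete bars with 4 sixteenth notes remaining.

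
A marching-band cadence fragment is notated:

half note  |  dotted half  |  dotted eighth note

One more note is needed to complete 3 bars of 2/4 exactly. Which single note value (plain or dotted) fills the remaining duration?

3 bars of 2/4 = 24 sixteenth notes.
Working in sixteenth notes: half note = 8; dotted half = 12; dotted eighth note = 3.
Altogether 8 + 12 + 3 = 23.
Remaining: 24 − 23 = 1 sixteenth note, which is a sixteenth note.

sixteenth note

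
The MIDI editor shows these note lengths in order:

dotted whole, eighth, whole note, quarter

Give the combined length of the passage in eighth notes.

In eighth notes: dotted whole = 12; eighth = 1; whole note = 8; quarter = 2.
Altogether 12 + 1 + 8 + 2 = 23 eighth notes.

23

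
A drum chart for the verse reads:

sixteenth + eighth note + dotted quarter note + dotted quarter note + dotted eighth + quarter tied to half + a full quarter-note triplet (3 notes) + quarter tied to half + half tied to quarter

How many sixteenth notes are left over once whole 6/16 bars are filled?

2

One bar of 6/16 = 6 sixteenth notes.
Convert each value to sixteenth notes: sixteenth = 1; eighth note = 2; dotted quarter note = 6; dotted quarter note = 6; dotted eighth = 3; quarter tied to half (quarter + half) = 12; a full quarter-note triplet (3 notes) (three triplet quarters span one half) = 8; quarter tied to half (quarter + half) = 12; half tied to quarter (half + quarter) = 12.
Sum: 1 + 2 + 6 + 6 + 3 + 12 + 8 + 12 + 12 = 62.
62 ÷ 6 = 10 complete bars with 2 sixteenth notes remaining.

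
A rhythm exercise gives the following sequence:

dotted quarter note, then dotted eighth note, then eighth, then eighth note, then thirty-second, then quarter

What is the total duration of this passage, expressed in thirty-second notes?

Convert each value to thirty-second notes: dotted quarter note = 12; dotted eighth note = 6; eighth = 4; eighth note = 4; thirty-second = 1; quarter = 8.
Sum: 12 + 6 + 4 + 4 + 1 + 8 = 35 thirty-second notes.

35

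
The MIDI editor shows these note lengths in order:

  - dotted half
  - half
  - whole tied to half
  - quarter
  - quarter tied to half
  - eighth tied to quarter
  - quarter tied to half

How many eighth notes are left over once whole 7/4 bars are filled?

11

One bar of 7/4 = 14 eighth notes.
Convert each value to eighth notes: dotted half = 6; half = 4; whole tied to half (whole + half) = 12; quarter = 2; quarter tied to half (quarter + half) = 6; eighth tied to quarter (eighth + quarter) = 3; quarter tied to half (quarter + half) = 6.
Altogether 6 + 4 + 12 + 2 + 6 + 3 + 6 = 39.
39 ÷ 14 = 2 complete bars with 11 eighth notes remaining.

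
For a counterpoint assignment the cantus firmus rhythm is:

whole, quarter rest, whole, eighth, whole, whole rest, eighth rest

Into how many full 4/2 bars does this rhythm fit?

2

One bar of 4/2 = 16 eighth notes.
In eighth notes: whole = 8; quarter rest = 2; whole = 8; eighth = 1; whole = 8; whole rest = 8; eighth rest = 1.
Total: 8 + 2 + 8 + 1 + 8 + 8 + 1 = 36.
36 ÷ 16 = 2 complete bars with 4 left over.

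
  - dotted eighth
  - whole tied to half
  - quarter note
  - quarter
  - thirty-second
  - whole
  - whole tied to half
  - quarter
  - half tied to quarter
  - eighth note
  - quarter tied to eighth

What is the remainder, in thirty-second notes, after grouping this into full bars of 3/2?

One bar of 3/2 = 48 thirty-second notes.
Express everything in thirty-second notes: dotted eighth = 6; whole tied to half (whole + half) = 48; quarter note = 8; quarter = 8; thirty-second = 1; whole = 32; whole tied to half (whole + half) = 48; quarter = 8; half tied to quarter (half + quarter) = 24; eighth note = 4; quarter tied to eighth (quarter + eighth) = 12.
Total: 6 + 48 + 8 + 8 + 1 + 32 + 48 + 8 + 24 + 4 + 12 = 199.
199 ÷ 48 = 4 complete bars with 7 thirty-second notes remaining.

7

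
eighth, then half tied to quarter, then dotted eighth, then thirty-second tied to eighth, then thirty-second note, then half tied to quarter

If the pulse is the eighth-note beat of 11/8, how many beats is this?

16

One eighth-note beat = 4 thirty-second notes.
Each duration in thirty-second notes: eighth = 4; half tied to quarter (half + quarter) = 24; dotted eighth = 6; thirty-second tied to eighth (thirty-second + eighth) = 5; thirty-second note = 1; half tied to quarter (half + quarter) = 24.
Total: 4 + 24 + 6 + 5 + 1 + 24 = 64.
64 ÷ 4 = 16 beats.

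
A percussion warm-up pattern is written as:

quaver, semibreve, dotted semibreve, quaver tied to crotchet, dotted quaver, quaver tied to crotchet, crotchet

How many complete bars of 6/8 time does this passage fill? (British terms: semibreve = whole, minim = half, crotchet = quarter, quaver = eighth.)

5

One bar of 6/8 = 12 sixteenth notes.
Each duration in sixteenth notes: quaver = 2; semibreve = 16; dotted semibreve = 24; quaver tied to crotchet (quaver + crotchet) = 6; dotted quaver = 3; quaver tied to crotchet (quaver + crotchet) = 6; crotchet = 4.
Sum: 2 + 16 + 24 + 6 + 3 + 6 + 4 = 61.
61 ÷ 12 = 5 complete bars with 1 left over.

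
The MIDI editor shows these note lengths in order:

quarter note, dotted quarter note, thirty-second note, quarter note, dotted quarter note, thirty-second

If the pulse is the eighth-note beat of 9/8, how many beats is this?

10.5

One eighth-note beat = 4 thirty-second notes.
In thirty-second notes: quarter note = 8; dotted quarter note = 12; thirty-second note = 1; quarter note = 8; dotted quarter note = 12; thirty-second = 1.
Total: 8 + 12 + 1 + 8 + 12 + 1 = 42.
42 ÷ 4 = 10.5 beats.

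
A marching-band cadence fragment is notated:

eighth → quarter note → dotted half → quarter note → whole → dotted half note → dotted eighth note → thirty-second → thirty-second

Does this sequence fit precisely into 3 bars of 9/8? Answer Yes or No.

Yes

One bar of 9/8 = 36 thirty-second notes, so 3 bars = 108.
Each duration in thirty-second notes: eighth = 4; quarter note = 8; dotted half = 24; quarter note = 8; whole = 32; dotted half note = 24; dotted eighth note = 6; thirty-second = 1; thirty-second = 1.
Sum: 4 + 8 + 24 + 8 + 32 + 24 + 6 + 1 + 1 = 108.
108 equals 108, so the answer is Yes.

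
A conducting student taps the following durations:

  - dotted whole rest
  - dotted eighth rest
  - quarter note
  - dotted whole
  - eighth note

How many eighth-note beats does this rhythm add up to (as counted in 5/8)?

28.5

One eighth-note beat = 2 sixteenth notes.
Working in sixteenth notes: dotted whole rest = 24; dotted eighth rest = 3; quarter note = 4; dotted whole = 24; eighth note = 2.
Sum: 24 + 3 + 4 + 24 + 2 = 57.
57 ÷ 2 = 28.5 beats.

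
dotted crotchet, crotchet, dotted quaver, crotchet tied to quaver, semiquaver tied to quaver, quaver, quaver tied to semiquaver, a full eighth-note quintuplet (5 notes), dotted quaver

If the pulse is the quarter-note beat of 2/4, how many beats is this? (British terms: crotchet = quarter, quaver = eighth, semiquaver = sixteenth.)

One quarter-note beat = 4 sixteenth notes.
In sixteenth notes: dotted crotchet = 6; crotchet = 4; dotted quaver = 3; crotchet tied to quaver (crotchet + quaver) = 6; semiquaver tied to quaver (semiquaver + quaver) = 3; quaver = 2; quaver tied to semiquaver (quaver + semiquaver) = 3; a full eighth-note quintuplet (5 notes) (five quintuplet eighths span one half) = 8; dotted quaver = 3.
Sum: 6 + 4 + 3 + 6 + 3 + 2 + 3 + 8 + 3 = 38.
38 ÷ 4 = 9.5 beats.

9.5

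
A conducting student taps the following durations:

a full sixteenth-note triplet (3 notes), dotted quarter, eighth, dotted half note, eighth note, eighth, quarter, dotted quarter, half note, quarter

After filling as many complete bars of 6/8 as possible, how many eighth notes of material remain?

0

One bar of 6/8 = 6 eighth notes.
Each duration in eighth notes: a full sixteenth-note triplet (3 notes) (three triplet sixteenths span one eighth) = 1; dotted quarter = 3; eighth = 1; dotted half note = 6; eighth note = 1; eighth = 1; quarter = 2; dotted quarter = 3; half note = 4; quarter = 2.
Altogether 1 + 3 + 1 + 6 + 1 + 1 + 2 + 3 + 4 + 2 = 24.
24 ÷ 6 = 4 complete bars with 0 eighth notes remaining.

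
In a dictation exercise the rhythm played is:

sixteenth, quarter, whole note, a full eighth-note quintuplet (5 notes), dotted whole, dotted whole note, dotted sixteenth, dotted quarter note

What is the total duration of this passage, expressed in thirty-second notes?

169

Convert each value to thirty-second notes: sixteenth = 2; quarter = 8; whole note = 32; a full eighth-note quintuplet (5 notes) (five quintuplet eighths span one half) = 16; dotted whole = 48; dotted whole note = 48; dotted sixteenth = 3; dotted quarter note = 12.
Altogether 2 + 8 + 32 + 16 + 48 + 48 + 3 + 12 = 169 thirty-second notes.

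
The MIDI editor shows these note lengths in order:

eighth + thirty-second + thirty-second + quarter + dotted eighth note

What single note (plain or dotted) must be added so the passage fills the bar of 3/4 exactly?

The bar of 3/4 = 24 thirty-second notes.
Convert each value to thirty-second notes: eighth = 4; thirty-second = 1; thirty-second = 1; quarter = 8; dotted eighth note = 6.
Total: 4 + 1 + 1 + 8 + 6 = 20.
Remaining: 24 − 20 = 4 thirty-second notes, which is a eighth note.

eighth note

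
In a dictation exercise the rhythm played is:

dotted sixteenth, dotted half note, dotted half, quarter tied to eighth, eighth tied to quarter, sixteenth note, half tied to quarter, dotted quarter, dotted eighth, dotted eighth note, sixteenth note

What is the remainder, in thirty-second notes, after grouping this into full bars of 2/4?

One bar of 2/4 = 16 thirty-second notes.
Express everything in thirty-second notes: dotted sixteenth = 3; dotted half note = 24; dotted half = 24; quarter tied to eighth (quarter + eighth) = 12; eighth tied to quarter (eighth + quarter) = 12; sixteenth note = 2; half tied to quarter (half + quarter) = 24; dotted quarter = 12; dotted eighth = 6; dotted eighth note = 6; sixteenth note = 2.
Adding: 3 + 24 + 24 + 12 + 12 + 2 + 24 + 12 + 6 + 6 + 2 = 127.
127 ÷ 16 = 7 complete bars with 15 thirty-second notes remaining.

15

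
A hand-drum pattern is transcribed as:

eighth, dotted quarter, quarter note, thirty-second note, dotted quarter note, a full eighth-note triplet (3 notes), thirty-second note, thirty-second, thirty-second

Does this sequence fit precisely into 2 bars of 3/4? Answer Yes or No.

Yes

One bar of 3/4 = 24 thirty-second notes, so 2 bars = 48.
Express everything in thirty-second notes: eighth = 4; dotted quarter = 12; quarter note = 8; thirty-second note = 1; dotted quarter note = 12; a full eighth-note triplet (3 notes) (three triplet eighths span one quarter) = 8; thirty-second note = 1; thirty-second = 1; thirty-second = 1.
Adding: 4 + 12 + 8 + 1 + 12 + 8 + 1 + 1 + 1 = 48.
48 equals 48, so the answer is Yes.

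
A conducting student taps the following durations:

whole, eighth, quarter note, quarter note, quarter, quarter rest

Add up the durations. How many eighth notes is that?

Each duration in eighth notes: whole = 8; eighth = 1; quarter note = 2; quarter note = 2; quarter = 2; quarter rest = 2.
Total: 8 + 1 + 2 + 2 + 2 + 2 = 17 eighth notes.

17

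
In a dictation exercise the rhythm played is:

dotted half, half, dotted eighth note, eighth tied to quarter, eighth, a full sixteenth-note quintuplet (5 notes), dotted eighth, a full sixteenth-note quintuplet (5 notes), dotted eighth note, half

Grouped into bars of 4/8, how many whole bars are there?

One bar of 4/8 = 8 sixteenth notes.
Convert each value to sixteenth notes: dotted half = 12; half = 8; dotted eighth note = 3; eighth tied to quarter (eighth + quarter) = 6; eighth = 2; a full sixteenth-note quintuplet (5 notes) (five quintuplet sixteenths span one quarter) = 4; dotted eighth = 3; a full sixteenth-note quintuplet (5 notes) (five quintuplet sixteenths span one quarter) = 4; dotted eighth note = 3; half = 8.
Altogether 12 + 8 + 3 + 6 + 2 + 4 + 3 + 4 + 3 + 8 = 53.
53 ÷ 8 = 6 complete bars with 5 left over.

6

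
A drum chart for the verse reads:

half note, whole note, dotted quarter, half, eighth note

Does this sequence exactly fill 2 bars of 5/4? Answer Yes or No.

One bar of 5/4 = 10 eighth notes, so 2 bars = 20.
Express everything in eighth notes: half note = 4; whole note = 8; dotted quarter = 3; half = 4; eighth note = 1.
Total: 4 + 8 + 3 + 4 + 1 = 20.
20 equals 20, so the answer is Yes.

Yes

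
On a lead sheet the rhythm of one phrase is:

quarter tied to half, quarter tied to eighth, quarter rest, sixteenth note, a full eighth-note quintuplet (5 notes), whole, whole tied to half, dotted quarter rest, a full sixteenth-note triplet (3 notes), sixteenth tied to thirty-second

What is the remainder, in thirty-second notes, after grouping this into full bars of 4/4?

1

One bar of 4/4 = 32 thirty-second notes.
Express everything in thirty-second notes: quarter tied to half (quarter + half) = 24; quarter tied to eighth (quarter + eighth) = 12; quarter rest = 8; sixteenth note = 2; a full eighth-note quintuplet (5 notes) (five quintuplet eighths span one half) = 16; whole = 32; whole tied to half (whole + half) = 48; dotted quarter rest = 12; a full sixteenth-note triplet (3 notes) (three triplet sixteenths span one eighth) = 4; sixteenth tied to thirty-second (sixteenth + thirty-second) = 3.
Total: 24 + 12 + 8 + 2 + 16 + 32 + 48 + 12 + 4 + 3 = 161.
161 ÷ 32 = 5 complete bars with 1 thirty-second note remaining.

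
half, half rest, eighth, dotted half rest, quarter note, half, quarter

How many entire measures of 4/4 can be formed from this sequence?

2

One bar of 4/4 = 8 eighth notes.
Working in eighth notes: half = 4; half rest = 4; eighth = 1; dotted half rest = 6; quarter note = 2; half = 4; quarter = 2.
Altogether 4 + 4 + 1 + 6 + 2 + 4 + 2 = 23.
23 ÷ 8 = 2 complete bars with 7 left over.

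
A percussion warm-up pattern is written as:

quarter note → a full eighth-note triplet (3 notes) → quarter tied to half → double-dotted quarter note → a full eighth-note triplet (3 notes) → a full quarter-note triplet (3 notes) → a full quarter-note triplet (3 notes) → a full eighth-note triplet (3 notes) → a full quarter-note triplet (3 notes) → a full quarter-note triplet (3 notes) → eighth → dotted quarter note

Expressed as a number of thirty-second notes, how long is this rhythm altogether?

150

Working in thirty-second notes: quarter note = 8; a full eighth-note triplet (3 notes) (three triplet eighths span one quarter) = 8; quarter tied to half (quarter + half) = 24; double-dotted quarter note = 14; a full eighth-note triplet (3 notes) (three triplet eighths span one quarter) = 8; a full quarter-note triplet (3 notes) (three triplet quarters span one half) = 16; a full quarter-note triplet (3 notes) (three triplet quarters span one half) = 16; a full eighth-note triplet (3 notes) (three triplet eighths span one quarter) = 8; a full quarter-note triplet (3 notes) (three triplet quarters span one half) = 16; a full quarter-note triplet (3 notes) (three triplet quarters span one half) = 16; eighth = 4; dotted quarter note = 12.
Altogether 8 + 8 + 24 + 14 + 8 + 16 + 16 + 8 + 16 + 16 + 4 + 12 = 150 thirty-second notes.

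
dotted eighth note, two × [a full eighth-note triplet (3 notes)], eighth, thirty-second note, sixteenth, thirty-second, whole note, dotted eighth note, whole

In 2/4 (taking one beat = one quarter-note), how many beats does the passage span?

12.5

One quarter-note beat = 8 thirty-second notes.
Each duration in thirty-second notes: dotted eighth note = 6; a full eighth-note triplet (3 notes) (three triplet eighths span one quarter) = 8; a full eighth-note triplet (3 notes) (three triplet eighths span one quarter) = 8; eighth = 4; thirty-second note = 1; sixteenth = 2; thirty-second = 1; whole note = 32; dotted eighth note = 6; whole = 32.
Total: 6 + 8 + 8 + 4 + 1 + 2 + 1 + 32 + 6 + 32 = 100.
100 ÷ 8 = 12.5 beats.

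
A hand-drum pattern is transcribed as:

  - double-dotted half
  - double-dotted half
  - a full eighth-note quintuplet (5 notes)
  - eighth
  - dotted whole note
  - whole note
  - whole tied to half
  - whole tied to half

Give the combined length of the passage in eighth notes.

Working in eighth notes: double-dotted half = 7; double-dotted half = 7; a full eighth-note quintuplet (5 notes) (five quintuplet eighths span one half) = 4; eighth = 1; dotted whole note = 12; whole note = 8; whole tied to half (whole + half) = 12; whole tied to half (whole + half) = 12.
Total: 7 + 7 + 4 + 1 + 12 + 8 + 12 + 12 = 63 eighth notes.

63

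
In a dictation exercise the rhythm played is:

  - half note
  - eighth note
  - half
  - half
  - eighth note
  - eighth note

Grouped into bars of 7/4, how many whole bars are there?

One bar of 7/4 = 14 eighth notes.
Each duration in eighth notes: half note = 4; eighth note = 1; half = 4; half = 4; eighth note = 1; eighth note = 1.
Total: 4 + 1 + 4 + 4 + 1 + 1 = 15.
15 ÷ 14 = 1 complete bar with 1 left over.

1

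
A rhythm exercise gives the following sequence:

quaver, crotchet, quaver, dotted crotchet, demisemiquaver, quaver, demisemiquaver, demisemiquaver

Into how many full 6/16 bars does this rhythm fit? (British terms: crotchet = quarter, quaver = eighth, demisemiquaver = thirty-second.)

One bar of 6/16 = 12 thirty-second notes.
In thirty-second notes: quaver = 4; crotchet = 8; quaver = 4; dotted crotchet = 12; demisemiquaver = 1; quaver = 4; demisemiquaver = 1; demisemiquaver = 1.
Sum: 4 + 8 + 4 + 12 + 1 + 4 + 1 + 1 = 35.
35 ÷ 12 = 2 complete bars with 11 left over.

2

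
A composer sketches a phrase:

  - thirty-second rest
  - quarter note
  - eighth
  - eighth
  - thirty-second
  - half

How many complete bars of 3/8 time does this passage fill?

2

One bar of 3/8 = 12 thirty-second notes.
Each duration in thirty-second notes: thirty-second rest = 1; quarter note = 8; eighth = 4; eighth = 4; thirty-second = 1; half = 16.
Sum: 1 + 8 + 4 + 4 + 1 + 16 = 34.
34 ÷ 12 = 2 complete bars with 10 left over.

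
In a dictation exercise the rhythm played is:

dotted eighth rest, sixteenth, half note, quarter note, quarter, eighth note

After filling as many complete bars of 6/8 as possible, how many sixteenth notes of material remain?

One bar of 6/8 = 12 sixteenth notes.
Each duration in sixteenth notes: dotted eighth rest = 3; sixteenth = 1; half note = 8; quarter note = 4; quarter = 4; eighth note = 2.
Altogether 3 + 1 + 8 + 4 + 4 + 2 = 22.
22 ÷ 12 = 1 complete bar with 10 sixteenth notes remaining.

10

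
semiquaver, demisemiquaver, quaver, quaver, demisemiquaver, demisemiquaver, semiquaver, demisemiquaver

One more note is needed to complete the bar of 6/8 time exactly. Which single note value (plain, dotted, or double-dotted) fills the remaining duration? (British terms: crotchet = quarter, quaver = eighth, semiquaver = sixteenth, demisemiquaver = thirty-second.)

quarter note

The bar of 6/8 = 24 thirty-second notes.
Express everything in thirty-second notes: semiquaver = 2; demisemiquaver = 1; quaver = 4; quaver = 4; demisemiquaver = 1; demisemiquaver = 1; semiquaver = 2; demisemiquaver = 1.
Total: 2 + 1 + 4 + 4 + 1 + 1 + 2 + 1 = 16.
Remaining: 24 − 16 = 8 thirty-second notes, which is a quarter note.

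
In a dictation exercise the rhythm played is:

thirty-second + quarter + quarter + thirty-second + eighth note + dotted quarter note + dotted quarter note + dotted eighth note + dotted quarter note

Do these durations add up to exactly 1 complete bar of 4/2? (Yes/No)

Yes

One bar of 4/2 = 64 thirty-second notes.
Convert each value to thirty-second notes: thirty-second = 1; quarter = 8; quarter = 8; thirty-second = 1; eighth note = 4; dotted quarter note = 12; dotted quarter note = 12; dotted eighth note = 6; dotted quarter note = 12.
Total: 1 + 8 + 8 + 1 + 4 + 12 + 12 + 6 + 12 = 64.
64 equals 64, so the answer is Yes.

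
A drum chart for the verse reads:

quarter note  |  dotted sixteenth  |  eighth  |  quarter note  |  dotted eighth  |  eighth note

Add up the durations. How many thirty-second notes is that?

Express everything in thirty-second notes: quarter note = 8; dotted sixteenth = 3; eighth = 4; quarter note = 8; dotted eighth = 6; eighth note = 4.
Adding: 8 + 3 + 4 + 8 + 6 + 4 = 33 thirty-second notes.

33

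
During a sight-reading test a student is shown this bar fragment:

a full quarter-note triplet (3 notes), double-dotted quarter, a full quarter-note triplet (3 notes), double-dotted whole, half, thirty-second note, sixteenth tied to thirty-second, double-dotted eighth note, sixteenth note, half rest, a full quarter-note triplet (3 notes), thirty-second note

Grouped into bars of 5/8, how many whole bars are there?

One bar of 5/8 = 20 thirty-second notes.
Working in thirty-second notes: a full quarter-note triplet (3 notes) (three triplet quarters span one half) = 16; double-dotted quarter = 14; a full quarter-note triplet (3 notes) (three triplet quarters span one half) = 16; double-dotted whole = 56; half = 16; thirty-second note = 1; sixteenth tied to thirty-second (sixteenth + thirty-second) = 3; double-dotted eighth note = 7; sixteenth note = 2; half rest = 16; a full quarter-note triplet (3 notes) (three triplet quarters span one half) = 16; thirty-second note = 1.
Altogether 16 + 14 + 16 + 56 + 16 + 1 + 3 + 7 + 2 + 16 + 16 + 1 = 164.
164 ÷ 20 = 8 complete bars with 4 left over.

8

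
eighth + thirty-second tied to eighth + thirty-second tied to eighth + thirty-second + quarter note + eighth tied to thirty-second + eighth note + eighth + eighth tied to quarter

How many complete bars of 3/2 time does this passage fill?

1

One bar of 3/2 = 48 thirty-second notes.
Express everything in thirty-second notes: eighth = 4; thirty-second tied to eighth (thirty-second + eighth) = 5; thirty-second tied to eighth (thirty-second + eighth) = 5; thirty-second = 1; quarter note = 8; eighth tied to thirty-second (eighth + thirty-second) = 5; eighth note = 4; eighth = 4; eighth tied to quarter (eighth + quarter) = 12.
Altogether 4 + 5 + 5 + 1 + 8 + 5 + 4 + 4 + 12 = 48.
48 ÷ 48 = 1 complete bar with 0 left over.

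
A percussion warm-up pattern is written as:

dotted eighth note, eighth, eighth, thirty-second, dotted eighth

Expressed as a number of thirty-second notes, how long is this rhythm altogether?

Working in thirty-second notes: dotted eighth note = 6; eighth = 4; eighth = 4; thirty-second = 1; dotted eighth = 6.
Adding: 6 + 4 + 4 + 1 + 6 = 21 thirty-second notes.

21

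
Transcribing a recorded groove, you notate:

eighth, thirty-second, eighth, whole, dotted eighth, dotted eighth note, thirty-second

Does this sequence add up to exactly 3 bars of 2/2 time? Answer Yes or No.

One bar of 2/2 = 32 thirty-second notes, so 3 bars = 96.
Convert each value to thirty-second notes: eighth = 4; thirty-second = 1; eighth = 4; whole = 32; dotted eighth = 6; dotted eighth note = 6; thirty-second = 1.
Altogether 4 + 1 + 4 + 32 + 6 + 6 + 1 = 54.
54 falls short of 96, so the answer is No.

No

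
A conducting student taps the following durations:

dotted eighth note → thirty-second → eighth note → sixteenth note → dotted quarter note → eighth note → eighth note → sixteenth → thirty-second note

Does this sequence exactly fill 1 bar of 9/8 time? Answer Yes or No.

Yes

One bar of 9/8 = 36 thirty-second notes.
Each duration in thirty-second notes: dotted eighth note = 6; thirty-second = 1; eighth note = 4; sixteenth note = 2; dotted quarter note = 12; eighth note = 4; eighth note = 4; sixteenth = 2; thirty-second note = 1.
Adding: 6 + 1 + 4 + 2 + 12 + 4 + 4 + 2 + 1 = 36.
36 equals 36, so the answer is Yes.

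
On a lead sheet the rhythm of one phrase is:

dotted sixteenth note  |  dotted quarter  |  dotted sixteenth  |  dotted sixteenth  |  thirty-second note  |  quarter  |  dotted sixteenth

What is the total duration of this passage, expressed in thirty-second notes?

33

Working in thirty-second notes: dotted sixteenth note = 3; dotted quarter = 12; dotted sixteenth = 3; dotted sixteenth = 3; thirty-second note = 1; quarter = 8; dotted sixteenth = 3.
Total: 3 + 12 + 3 + 3 + 1 + 8 + 3 = 33 thirty-second notes.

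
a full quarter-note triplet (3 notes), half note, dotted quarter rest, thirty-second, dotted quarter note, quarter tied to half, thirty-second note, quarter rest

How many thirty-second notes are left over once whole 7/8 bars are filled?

6

One bar of 7/8 = 28 thirty-second notes.
Convert each value to thirty-second notes: a full quarter-note triplet (3 notes) (three triplet quarters span one half) = 16; half note = 16; dotted quarter rest = 12; thirty-second = 1; dotted quarter note = 12; quarter tied to half (quarter + half) = 24; thirty-second note = 1; quarter rest = 8.
Total: 16 + 16 + 12 + 1 + 12 + 24 + 1 + 8 = 90.
90 ÷ 28 = 3 complete bars with 6 thirty-second notes remaining.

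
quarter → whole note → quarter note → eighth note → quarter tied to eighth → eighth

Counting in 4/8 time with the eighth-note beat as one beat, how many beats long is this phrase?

One eighth-note beat = 2 sixteenth notes.
Each duration in sixteenth notes: quarter = 4; whole note = 16; quarter note = 4; eighth note = 2; quarter tied to eighth (quarter + eighth) = 6; eighth = 2.
Altogether 4 + 16 + 4 + 2 + 6 + 2 = 34.
34 ÷ 2 = 17 beats.

17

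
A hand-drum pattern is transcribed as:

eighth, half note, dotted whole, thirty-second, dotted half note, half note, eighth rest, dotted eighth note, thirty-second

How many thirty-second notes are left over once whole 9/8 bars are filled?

One bar of 9/8 = 36 thirty-second notes.
Each duration in thirty-second notes: eighth = 4; half note = 16; dotted whole = 48; thirty-second = 1; dotted half note = 24; half note = 16; eighth rest = 4; dotted eighth note = 6; thirty-second = 1.
Sum: 4 + 16 + 48 + 1 + 24 + 16 + 4 + 6 + 1 = 120.
120 ÷ 36 = 3 complete bars with 12 thirty-second notes remaining.

12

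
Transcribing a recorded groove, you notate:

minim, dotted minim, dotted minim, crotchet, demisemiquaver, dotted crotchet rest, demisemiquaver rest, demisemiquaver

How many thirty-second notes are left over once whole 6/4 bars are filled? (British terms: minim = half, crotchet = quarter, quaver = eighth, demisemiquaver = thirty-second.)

One bar of 6/4 = 48 thirty-second notes.
Each duration in thirty-second notes: minim = 16; dotted minim = 24; dotted minim = 24; crotchet = 8; demisemiquaver = 1; dotted crotchet rest = 12; demisemiquaver rest = 1; demisemiquaver = 1.
Sum: 16 + 24 + 24 + 8 + 1 + 12 + 1 + 1 = 87.
87 ÷ 48 = 1 complete bar with 39 thirty-second notes remaining.

39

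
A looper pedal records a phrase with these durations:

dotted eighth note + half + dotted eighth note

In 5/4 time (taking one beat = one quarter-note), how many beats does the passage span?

One quarter-note beat = 4 sixteenth notes.
Convert each value to sixteenth notes: dotted eighth note = 3; half = 8; dotted eighth note = 3.
Adding: 3 + 8 + 3 = 14.
14 ÷ 4 = 3.5 beats.

3.5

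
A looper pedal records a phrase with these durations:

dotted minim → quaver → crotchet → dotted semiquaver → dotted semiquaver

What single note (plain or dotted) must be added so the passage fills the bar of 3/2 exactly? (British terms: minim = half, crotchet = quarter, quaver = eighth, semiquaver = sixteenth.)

The bar of 3/2 = 48 thirty-second notes.
Each duration in thirty-second notes: dotted minim = 24; quaver = 4; crotchet = 8; dotted semiquaver = 3; dotted semiquaver = 3.
Altogether 24 + 4 + 8 + 3 + 3 = 42.
Remaining: 48 − 42 = 6 thirty-second notes, which is a dotted eighth note.

dotted eighth note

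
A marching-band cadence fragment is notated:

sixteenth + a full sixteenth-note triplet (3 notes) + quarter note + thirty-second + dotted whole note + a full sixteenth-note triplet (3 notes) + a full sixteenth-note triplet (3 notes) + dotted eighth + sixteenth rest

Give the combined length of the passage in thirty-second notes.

Working in thirty-second notes: sixteenth = 2; a full sixteenth-note triplet (3 notes) (three triplet sixteenths span one eighth) = 4; quarter note = 8; thirty-second = 1; dotted whole note = 48; a full sixteenth-note triplet (3 notes) (three triplet sixteenths span one eighth) = 4; a full sixteenth-note triplet (3 notes) (three triplet sixteenths span one eighth) = 4; dotted eighth = 6; sixteenth rest = 2.
Adding: 2 + 4 + 8 + 1 + 48 + 4 + 4 + 6 + 2 = 79 thirty-second notes.

79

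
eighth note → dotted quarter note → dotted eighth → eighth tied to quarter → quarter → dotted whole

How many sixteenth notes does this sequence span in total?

Convert each value to sixteenth notes: eighth note = 2; dotted quarter note = 6; dotted eighth = 3; eighth tied to quarter (eighth + quarter) = 6; quarter = 4; dotted whole = 24.
Adding: 2 + 6 + 3 + 6 + 4 + 24 = 45 sixteenth notes.

45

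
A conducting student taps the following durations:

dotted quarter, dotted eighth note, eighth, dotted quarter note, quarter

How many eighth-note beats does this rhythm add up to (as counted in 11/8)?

10.5

One eighth-note beat = 2 sixteenth notes.
Each duration in sixteenth notes: dotted quarter = 6; dotted eighth note = 3; eighth = 2; dotted quarter note = 6; quarter = 4.
Adding: 6 + 3 + 2 + 6 + 4 = 21.
21 ÷ 2 = 10.5 beats.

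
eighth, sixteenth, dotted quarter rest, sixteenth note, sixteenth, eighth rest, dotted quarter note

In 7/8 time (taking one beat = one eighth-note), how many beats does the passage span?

One eighth-note beat = 2 sixteenth notes.
In sixteenth notes: eighth = 2; sixteenth = 1; dotted quarter rest = 6; sixteenth note = 1; sixteenth = 1; eighth rest = 2; dotted quarter note = 6.
Total: 2 + 1 + 6 + 1 + 1 + 2 + 6 = 19.
19 ÷ 2 = 9.5 beats.

9.5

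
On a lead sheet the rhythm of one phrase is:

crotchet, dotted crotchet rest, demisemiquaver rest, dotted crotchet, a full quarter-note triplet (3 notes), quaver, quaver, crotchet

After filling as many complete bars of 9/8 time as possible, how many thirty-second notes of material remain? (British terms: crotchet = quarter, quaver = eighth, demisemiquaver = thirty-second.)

One bar of 9/8 = 36 thirty-second notes.
Working in thirty-second notes: crotchet = 8; dotted crotchet rest = 12; demisemiquaver rest = 1; dotted crotchet = 12; a full quarter-note triplet (3 notes) (three triplet quarters span one half) = 16; quaver = 4; quaver = 4; crotchet = 8.
Total: 8 + 12 + 1 + 12 + 16 + 4 + 4 + 8 = 65.
65 ÷ 36 = 1 complete bar with 29 thirty-second notes remaining.

29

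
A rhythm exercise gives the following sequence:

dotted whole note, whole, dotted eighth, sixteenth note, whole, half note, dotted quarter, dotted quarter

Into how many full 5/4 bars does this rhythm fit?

4

One bar of 5/4 = 20 sixteenth notes.
Working in sixteenth notes: dotted whole note = 24; whole = 16; dotted eighth = 3; sixteenth note = 1; whole = 16; half note = 8; dotted quarter = 6; dotted quarter = 6.
Adding: 24 + 16 + 3 + 1 + 16 + 8 + 6 + 6 = 80.
80 ÷ 20 = 4 complete bars with 0 left over.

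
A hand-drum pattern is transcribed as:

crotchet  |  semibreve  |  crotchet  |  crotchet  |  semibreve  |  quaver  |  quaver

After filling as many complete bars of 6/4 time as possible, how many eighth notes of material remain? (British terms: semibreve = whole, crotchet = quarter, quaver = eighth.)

One bar of 6/4 = 12 eighth notes.
In eighth notes: crotchet = 2; semibreve = 8; crotchet = 2; crotchet = 2; semibreve = 8; quaver = 1; quaver = 1.
Sum: 2 + 8 + 2 + 2 + 8 + 1 + 1 = 24.
24 ÷ 12 = 2 complete bars with 0 eighth notes remaining.

0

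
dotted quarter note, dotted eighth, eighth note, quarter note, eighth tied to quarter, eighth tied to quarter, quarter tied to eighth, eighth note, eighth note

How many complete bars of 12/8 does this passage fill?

One bar of 12/8 = 24 sixteenth notes.
In sixteenth notes: dotted quarter note = 6; dotted eighth = 3; eighth note = 2; quarter note = 4; eighth tied to quarter (eighth + quarter) = 6; eighth tied to quarter (eighth + quarter) = 6; quarter tied to eighth (quarter + eighth) = 6; eighth note = 2; eighth note = 2.
Sum: 6 + 3 + 2 + 4 + 6 + 6 + 6 + 2 + 2 = 37.
37 ÷ 24 = 1 complete bar with 13 left over.

1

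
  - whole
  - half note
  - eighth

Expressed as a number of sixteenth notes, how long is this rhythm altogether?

In sixteenth notes: whole = 16; half note = 8; eighth = 2.
Sum: 16 + 8 + 2 = 26 sixteenth notes.

26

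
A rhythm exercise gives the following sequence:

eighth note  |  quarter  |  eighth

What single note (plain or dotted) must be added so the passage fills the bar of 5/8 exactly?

eighth note

The bar of 5/8 = 5 eighth notes.
Working in eighth notes: eighth note = 1; quarter = 2; eighth = 1.
Altogether 1 + 2 + 1 = 4.
Remaining: 5 − 4 = 1 eighth note, which is a eighth note.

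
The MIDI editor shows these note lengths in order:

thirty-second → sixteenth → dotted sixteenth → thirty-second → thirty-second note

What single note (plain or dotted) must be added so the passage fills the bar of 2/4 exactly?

The bar of 2/4 = 16 thirty-second notes.
Each duration in thirty-second notes: thirty-second = 1; sixteenth = 2; dotted sixteenth = 3; thirty-second = 1; thirty-second note = 1.
Sum: 1 + 2 + 3 + 1 + 1 = 8.
Remaining: 16 − 8 = 8 thirty-second notes, which is a quarter note.

quarter note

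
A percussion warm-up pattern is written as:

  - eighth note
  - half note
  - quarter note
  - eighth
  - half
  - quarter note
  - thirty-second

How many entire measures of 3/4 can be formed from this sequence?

One bar of 3/4 = 24 thirty-second notes.
Working in thirty-second notes: eighth note = 4; half note = 16; quarter note = 8; eighth = 4; half = 16; quarter note = 8; thirty-second = 1.
Adding: 4 + 16 + 8 + 4 + 16 + 8 + 1 = 57.
57 ÷ 24 = 2 complete bars with 9 left over.

2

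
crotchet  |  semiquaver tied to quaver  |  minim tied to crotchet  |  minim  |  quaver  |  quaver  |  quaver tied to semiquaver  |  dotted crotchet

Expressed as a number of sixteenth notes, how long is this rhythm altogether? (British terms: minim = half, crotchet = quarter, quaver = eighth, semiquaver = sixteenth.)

Convert each value to sixteenth notes: crotchet = 4; semiquaver tied to quaver (semiquaver + quaver) = 3; minim tied to crotchet (minim + crotchet) = 12; minim = 8; quaver = 2; quaver = 2; quaver tied to semiquaver (quaver + semiquaver) = 3; dotted crotchet = 6.
Total: 4 + 3 + 12 + 8 + 2 + 2 + 3 + 6 = 40 sixteenth notes.

40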